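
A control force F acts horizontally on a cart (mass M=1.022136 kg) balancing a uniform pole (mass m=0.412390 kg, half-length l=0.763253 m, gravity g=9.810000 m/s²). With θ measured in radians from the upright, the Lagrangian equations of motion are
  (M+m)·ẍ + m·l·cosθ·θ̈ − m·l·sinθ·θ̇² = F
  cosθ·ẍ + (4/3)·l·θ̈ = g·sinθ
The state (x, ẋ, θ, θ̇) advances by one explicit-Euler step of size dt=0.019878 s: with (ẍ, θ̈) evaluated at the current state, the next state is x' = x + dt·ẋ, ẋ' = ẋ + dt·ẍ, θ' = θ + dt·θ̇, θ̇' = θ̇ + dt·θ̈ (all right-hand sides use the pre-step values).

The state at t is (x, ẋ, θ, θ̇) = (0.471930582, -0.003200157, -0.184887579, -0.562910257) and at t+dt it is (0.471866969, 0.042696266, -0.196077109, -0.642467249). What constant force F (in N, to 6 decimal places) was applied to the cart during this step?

F = 2.092246 N

ẍ = (ẋ'−ẋ)/dt = (0.042696266−-0.003200157)/0.019878 = 2.308905
θ̈ = (θ̇'−θ̇)/dt = (-0.642467249−-0.562910257)/0.019878 = -4.002263
sinθ=-0.183836, cosθ=0.982957
F = (M+m)·ẍ + m·l·cosθ·θ̈ − m·l·sinθ·θ̇² = 3.312185 + -1.238274 − -0.018335 = 2.092246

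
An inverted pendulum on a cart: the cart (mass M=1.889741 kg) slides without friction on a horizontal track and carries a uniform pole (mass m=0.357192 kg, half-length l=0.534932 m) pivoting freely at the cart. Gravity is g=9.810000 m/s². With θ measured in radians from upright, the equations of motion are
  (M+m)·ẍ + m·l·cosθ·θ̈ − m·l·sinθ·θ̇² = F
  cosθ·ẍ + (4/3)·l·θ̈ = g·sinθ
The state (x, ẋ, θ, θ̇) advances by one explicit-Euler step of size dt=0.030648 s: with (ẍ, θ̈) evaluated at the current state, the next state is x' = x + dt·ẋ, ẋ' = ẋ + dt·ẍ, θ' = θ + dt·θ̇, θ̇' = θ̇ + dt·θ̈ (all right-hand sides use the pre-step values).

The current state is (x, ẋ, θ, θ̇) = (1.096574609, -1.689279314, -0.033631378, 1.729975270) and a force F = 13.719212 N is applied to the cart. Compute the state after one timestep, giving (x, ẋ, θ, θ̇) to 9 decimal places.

sinθ=-0.033625038, cosθ=0.999434519
temp = (F + m·l·θ̇²·sinθ)/(M+m) = (13.719212 + -0.019228388)/2.246933 = 6.097192756
θ̈ = (g·sinθ − cosθ·temp)/(l·(4/3 − m·cos²θ/(M+m))) = -10.223766502
ẍ = temp − m·l·θ̈·cosθ/(M+m) = 6.966104059
Euler: x'=1.096574609+0.030648·-1.689279314=1.044801577, ẋ'=-1.689279314+0.030648·6.966104059=-1.475782157
       θ'=-0.033631378+0.030648·1.729975270=0.019388904, θ̇'=1.729975270+0.030648·-10.223766502=1.416637274

(1.044801577, -1.475782157, 0.019388904, 1.416637274)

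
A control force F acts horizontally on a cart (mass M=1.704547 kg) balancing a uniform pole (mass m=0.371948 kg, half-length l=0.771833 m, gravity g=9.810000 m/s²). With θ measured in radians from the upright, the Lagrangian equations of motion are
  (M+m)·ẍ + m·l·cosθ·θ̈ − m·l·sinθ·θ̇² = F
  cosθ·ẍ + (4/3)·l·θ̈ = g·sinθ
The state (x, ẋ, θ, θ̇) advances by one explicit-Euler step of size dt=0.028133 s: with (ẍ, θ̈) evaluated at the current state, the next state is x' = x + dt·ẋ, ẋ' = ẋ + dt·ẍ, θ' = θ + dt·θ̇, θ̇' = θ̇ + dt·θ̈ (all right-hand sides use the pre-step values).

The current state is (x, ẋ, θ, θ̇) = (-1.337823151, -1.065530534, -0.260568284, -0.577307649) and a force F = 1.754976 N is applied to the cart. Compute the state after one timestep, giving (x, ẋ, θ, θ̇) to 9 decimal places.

(-1.367799722, -1.028172320, -0.276809680, -0.681474290)

sinθ=-0.257629694, cosθ=0.966243727
temp = (F + m·l·θ̇²·sinθ)/(M+m) = (1.754976 + -0.024649954)/2.076495 = 0.833291699
θ̈ = (g·sinθ − cosθ·temp)/(l·(4/3 − m·cos²θ/(M+m))) = -3.702649594
ẍ = temp − m·l·θ̈·cosθ/(M+m) = 1.327914329
Euler: x'=-1.337823151+0.028133·-1.065530534=-1.367799722, ẋ'=-1.065530534+0.028133·1.327914329=-1.028172320
       θ'=-0.260568284+0.028133·-0.577307649=-0.276809680, θ̇'=-0.577307649+0.028133·-3.702649594=-0.681474290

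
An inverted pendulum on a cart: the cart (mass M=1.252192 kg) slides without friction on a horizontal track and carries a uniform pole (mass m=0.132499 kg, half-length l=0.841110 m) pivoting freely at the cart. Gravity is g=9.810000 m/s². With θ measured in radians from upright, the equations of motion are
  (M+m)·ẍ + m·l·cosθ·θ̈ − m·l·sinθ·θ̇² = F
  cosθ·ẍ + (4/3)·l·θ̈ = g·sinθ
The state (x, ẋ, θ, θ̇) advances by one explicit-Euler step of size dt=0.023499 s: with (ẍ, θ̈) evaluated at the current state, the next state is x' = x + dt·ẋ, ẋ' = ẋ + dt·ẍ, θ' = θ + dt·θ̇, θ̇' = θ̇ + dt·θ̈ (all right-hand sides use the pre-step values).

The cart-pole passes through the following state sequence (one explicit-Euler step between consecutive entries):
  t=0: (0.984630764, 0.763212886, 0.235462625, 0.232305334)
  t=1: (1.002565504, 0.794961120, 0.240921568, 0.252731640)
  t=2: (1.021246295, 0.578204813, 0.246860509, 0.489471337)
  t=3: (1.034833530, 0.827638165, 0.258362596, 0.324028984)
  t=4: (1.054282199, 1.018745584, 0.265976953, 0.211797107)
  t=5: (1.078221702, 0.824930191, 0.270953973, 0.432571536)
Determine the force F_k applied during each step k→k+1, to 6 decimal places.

F_0 = 1.963579 N
F_1 = -11.683845 N
F_2 = 13.930628 N
F_3 = 10.743512 N
F_4 = -10.411763 N

step 0→1:
  ẍ = (ẋ'−ẋ)/dt = (0.794961120−0.763212886)/0.023499 = 1.351046
  θ̈ = (θ̇'−θ̇)/dt = (0.252731640−0.232305334)/0.023499 = 0.869241
  sinθ=0.233293, cosθ=0.972407
  F = (M+m)·ẍ + m·l·cosθ·θ̈ − m·l·sinθ·θ̇² = 1.870781 + 0.094201 − 0.001403 = 1.963579
step 1→2:
  ẍ = (ẋ'−ẋ)/dt = (0.578204813−0.794961120)/0.023499 = -9.224065
  θ̈ = (θ̇'−θ̇)/dt = (0.489471337−0.252731640)/0.023499 = 10.074458
  sinθ=0.238598, cosθ=0.971119
  F = (M+m)·ẍ + m·l·cosθ·θ̈ − m·l·sinθ·θ̇² = -12.772480 + 1.090333 − 0.001698 = -11.683845
step 2→3:
  ẍ = (ẋ'−ẋ)/dt = (0.827638165−0.578204813)/0.023499 = 10.614637
  θ̈ = (θ̇'−θ̇)/dt = (0.324028984−0.489471337)/0.023499 = -7.040400
  sinθ=0.244361, cosθ=0.969684
  F = (M+m)·ẍ + m·l·cosθ·θ̈ − m·l·sinθ·θ̇² = 14.697992 + -0.760840 − 0.006525 = 13.930628
step 3→4:
  ẍ = (ẋ'−ẋ)/dt = (1.018745584−0.827638165)/0.023499 = 8.132577
  θ̈ = (θ̇'−θ̇)/dt = (0.211797107−0.324028984)/0.023499 = -4.776028
  sinθ=0.255498, cosθ=0.966810
  F = (M+m)·ẍ + m·l·cosθ·θ̈ − m·l·sinθ·θ̇² = 11.261106 + -0.514604 − 0.002990 = 10.743512
step 4→5:
  ẍ = (ẋ'−ẋ)/dt = (0.824930191−1.018745584)/0.023499 = -8.247815
  θ̈ = (θ̇'−θ̇)/dt = (0.432571536−0.211797107)/0.023499 = 9.395056
  sinθ=0.262852, cosθ=0.964836
  F = (M+m)·ẍ + m·l·cosθ·θ̈ − m·l·sinθ·θ̇² = -11.420675 + 1.010226 − 0.001314 = -10.411763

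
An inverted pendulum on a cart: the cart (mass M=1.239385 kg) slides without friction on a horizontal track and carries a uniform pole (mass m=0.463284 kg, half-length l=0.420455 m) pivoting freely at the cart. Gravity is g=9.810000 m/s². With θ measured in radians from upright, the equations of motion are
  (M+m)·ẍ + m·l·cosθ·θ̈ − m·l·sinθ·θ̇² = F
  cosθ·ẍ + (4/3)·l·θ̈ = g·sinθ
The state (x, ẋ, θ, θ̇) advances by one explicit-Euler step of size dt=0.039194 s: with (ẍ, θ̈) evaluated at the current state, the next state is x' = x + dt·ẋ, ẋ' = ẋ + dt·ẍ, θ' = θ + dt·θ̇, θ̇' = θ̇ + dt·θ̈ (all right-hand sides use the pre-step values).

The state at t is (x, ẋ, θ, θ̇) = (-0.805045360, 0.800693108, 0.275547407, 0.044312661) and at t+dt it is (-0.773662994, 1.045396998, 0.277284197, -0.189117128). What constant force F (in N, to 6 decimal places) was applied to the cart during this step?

F = 9.513985 N

ẍ = (ẋ'−ẋ)/dt = (1.045396998−0.800693108)/0.039194 = 6.243402
θ̈ = (θ̇'−θ̇)/dt = (-0.189117128−0.044312661)/0.039194 = -5.955753
sinθ=0.272074, cosθ=0.962276
F = (M+m)·ẍ + m·l·cosθ·θ̈ − m·l·sinθ·θ̇² = 10.630447 + -1.116358 − 0.000104 = 9.513985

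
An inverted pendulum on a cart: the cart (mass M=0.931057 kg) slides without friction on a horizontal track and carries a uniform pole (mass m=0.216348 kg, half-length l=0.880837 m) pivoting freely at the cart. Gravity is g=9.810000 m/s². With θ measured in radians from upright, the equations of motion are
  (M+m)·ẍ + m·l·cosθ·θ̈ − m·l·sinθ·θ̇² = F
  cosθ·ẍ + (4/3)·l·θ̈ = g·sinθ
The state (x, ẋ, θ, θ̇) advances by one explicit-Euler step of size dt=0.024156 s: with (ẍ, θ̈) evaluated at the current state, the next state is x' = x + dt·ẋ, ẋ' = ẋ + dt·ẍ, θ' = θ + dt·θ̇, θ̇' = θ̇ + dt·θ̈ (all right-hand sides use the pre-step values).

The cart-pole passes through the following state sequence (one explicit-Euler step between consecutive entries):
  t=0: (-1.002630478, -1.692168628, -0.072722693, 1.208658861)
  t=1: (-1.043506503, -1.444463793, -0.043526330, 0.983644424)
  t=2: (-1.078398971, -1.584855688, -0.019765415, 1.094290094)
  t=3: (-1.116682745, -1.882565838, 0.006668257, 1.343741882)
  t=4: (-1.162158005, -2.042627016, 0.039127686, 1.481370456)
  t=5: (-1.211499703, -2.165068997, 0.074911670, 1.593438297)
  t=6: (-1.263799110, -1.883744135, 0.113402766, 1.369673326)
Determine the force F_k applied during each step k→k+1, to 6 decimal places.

step 0→1:
  ẍ = (ẋ'−ẋ)/dt = (-1.444463793−-1.692168628)/0.024156 = 10.254381
  θ̈ = (θ̇'−θ̇)/dt = (0.983644424−1.208658861)/0.024156 = -9.315054
  sinθ=-0.072659, cosθ=0.997357
  F = (M+m)·ẍ + m·l·cosθ·θ̈ − m·l·sinθ·θ̇² = 11.765928 + -1.770453 − -0.020228 = 10.015703
step 1→2:
  ẍ = (ẋ'−ẋ)/dt = (-1.584855688−-1.444463793)/0.024156 = -5.811885
  θ̈ = (θ̇'−θ̇)/dt = (1.094290094−0.983644424)/0.024156 = 4.580463
  sinθ=-0.043513, cosθ=0.999053
  F = (M+m)·ẍ + m·l·cosθ·θ̈ − m·l·sinθ·θ̇² = -6.668586 + 0.872060 − -0.008023 = -5.788503
step 2→3:
  ẍ = (ẋ'−ẋ)/dt = (-1.882565838−-1.584855688)/0.024156 = -12.324480
  θ̈ = (θ̇'−θ̇)/dt = (1.343741882−1.094290094)/0.024156 = 10.326701
  sinθ=-0.019764, cosθ=0.999805
  F = (M+m)·ẍ + m·l·cosθ·θ̈ − m·l·sinθ·θ̇² = -14.141171 + 1.967547 − -0.004510 = -12.169113
step 3→4:
  ẍ = (ẋ'−ẋ)/dt = (-2.042627016−-1.882565838)/0.024156 = -6.626146
  θ̈ = (θ̇'−θ̇)/dt = (1.481370456−1.343741882)/0.024156 = 5.697490
  sinθ=0.006668, cosθ=0.999978
  F = (M+m)·ẍ + m·l·cosθ·θ̈ − m·l·sinθ·θ̇² = -7.602873 + 1.085731 − 0.002295 = -6.519436
step 4→5:
  ẍ = (ẋ'−ẋ)/dt = (-2.165068997−-2.042627016)/0.024156 = -5.068802
  θ̈ = (θ̇'−θ̇)/dt = (1.593438297−1.481370456)/0.024156 = 4.639338
  sinθ=0.039118, cosθ=0.999235
  F = (M+m)·ẍ + m·l·cosθ·θ̈ − m·l·sinθ·θ̇² = -5.815969 + 0.883429 − 0.016359 = -4.948898
step 5→6:
  ẍ = (ẋ'−ẋ)/dt = (-1.883744135−-2.165068997)/0.024156 = 11.646169
  θ̈ = (θ̇'−θ̇)/dt = (1.369673326−1.593438297)/0.024156 = -9.263329
  sinθ=0.074842, cosθ=0.997195
  F = (M+m)·ẍ + m·l·cosθ·θ̈ − m·l·sinθ·θ̇² = 13.362873 + -1.760337 − 0.036213 = 11.566323

F_0 = 10.015703 N
F_1 = -5.788503 N
F_2 = -12.169113 N
F_3 = -6.519436 N
F_4 = -4.948898 N
F_5 = 11.566323 N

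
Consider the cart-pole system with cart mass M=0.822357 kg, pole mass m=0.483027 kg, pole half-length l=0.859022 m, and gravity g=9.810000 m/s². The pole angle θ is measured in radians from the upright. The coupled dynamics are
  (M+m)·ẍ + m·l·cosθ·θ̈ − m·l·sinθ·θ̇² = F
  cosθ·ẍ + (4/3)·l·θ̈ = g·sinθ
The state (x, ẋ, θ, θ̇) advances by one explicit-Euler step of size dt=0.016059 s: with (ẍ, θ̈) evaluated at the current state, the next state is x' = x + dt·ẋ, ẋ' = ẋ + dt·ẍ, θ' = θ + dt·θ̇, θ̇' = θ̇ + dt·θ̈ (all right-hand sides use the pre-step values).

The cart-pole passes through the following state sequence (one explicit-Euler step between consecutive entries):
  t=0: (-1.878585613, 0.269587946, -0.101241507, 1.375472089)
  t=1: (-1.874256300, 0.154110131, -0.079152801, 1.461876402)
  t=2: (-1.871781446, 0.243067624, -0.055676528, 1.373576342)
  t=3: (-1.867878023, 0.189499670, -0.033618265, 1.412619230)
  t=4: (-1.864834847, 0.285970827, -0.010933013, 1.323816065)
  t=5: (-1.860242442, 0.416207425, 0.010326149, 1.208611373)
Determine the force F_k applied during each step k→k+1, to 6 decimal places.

step 0→1:
  ẍ = (ẋ'−ẋ)/dt = (0.154110131−0.269587946)/0.016059 = -7.190847
  θ̈ = (θ̇'−θ̇)/dt = (1.461876402−1.375472089)/0.016059 = 5.380429
  sinθ=-0.101069, cosθ=0.994879
  F = (M+m)·ẍ + m·l·cosθ·θ̈ − m·l·sinθ·θ̇² = -9.386817 + 2.221074 − -0.079341 = -7.086402
step 1→2:
  ẍ = (ẋ'−ẋ)/dt = (0.243067624−0.154110131)/0.016059 = 5.539417
  θ̈ = (θ̇'−θ̇)/dt = (1.373576342−1.461876402)/0.016059 = -5.498478
  sinθ=-0.079070, cosθ=0.996869
  F = (M+m)·ẍ + m·l·cosθ·θ̈ − m·l·sinθ·θ̇² = 7.231066 + -2.274345 − -0.070115 = 5.026836
step 2→3:
  ẍ = (ẋ'−ẋ)/dt = (0.189499670−0.243067624)/0.016059 = -3.335697
  θ̈ = (θ̇'−θ̇)/dt = (1.412619230−1.373576342)/0.016059 = 2.431215
  sinθ=-0.055648, cosθ=0.998450
  F = (M+m)·ẍ + m·l·cosθ·θ̈ − m·l·sinθ·θ̇² = -4.354365 + 1.007223 − -0.043564 = -3.303578
step 3→4:
  ẍ = (ẋ'−ẋ)/dt = (0.285970827−0.189499670)/0.016059 = 6.007295
  θ̈ = (θ̇'−θ̇)/dt = (1.323816065−1.412619230)/0.016059 = -5.529807
  sinθ=-0.033612, cosθ=0.999435
  F = (M+m)·ẍ + m·l·cosθ·θ̈ − m·l·sinθ·θ̇² = 7.841827 + -2.293191 − -0.027830 = 5.576467
step 4→5:
  ẍ = (ẋ'−ẋ)/dt = (0.416207425−0.285970827)/0.016059 = 8.109882
  θ̈ = (θ̇'−θ̇)/dt = (1.208611373−1.323816065)/0.016059 = -7.173840
  sinθ=-0.010933, cosθ=0.999940
  F = (M+m)·ẍ + m·l·cosθ·θ̈ − m·l·sinθ·θ̇² = 10.586510 + -2.976469 − -0.007950 = 7.617991

F_0 = -7.086402 N
F_1 = 5.026836 N
F_2 = -3.303578 N
F_3 = 5.576467 N
F_4 = 7.617991 N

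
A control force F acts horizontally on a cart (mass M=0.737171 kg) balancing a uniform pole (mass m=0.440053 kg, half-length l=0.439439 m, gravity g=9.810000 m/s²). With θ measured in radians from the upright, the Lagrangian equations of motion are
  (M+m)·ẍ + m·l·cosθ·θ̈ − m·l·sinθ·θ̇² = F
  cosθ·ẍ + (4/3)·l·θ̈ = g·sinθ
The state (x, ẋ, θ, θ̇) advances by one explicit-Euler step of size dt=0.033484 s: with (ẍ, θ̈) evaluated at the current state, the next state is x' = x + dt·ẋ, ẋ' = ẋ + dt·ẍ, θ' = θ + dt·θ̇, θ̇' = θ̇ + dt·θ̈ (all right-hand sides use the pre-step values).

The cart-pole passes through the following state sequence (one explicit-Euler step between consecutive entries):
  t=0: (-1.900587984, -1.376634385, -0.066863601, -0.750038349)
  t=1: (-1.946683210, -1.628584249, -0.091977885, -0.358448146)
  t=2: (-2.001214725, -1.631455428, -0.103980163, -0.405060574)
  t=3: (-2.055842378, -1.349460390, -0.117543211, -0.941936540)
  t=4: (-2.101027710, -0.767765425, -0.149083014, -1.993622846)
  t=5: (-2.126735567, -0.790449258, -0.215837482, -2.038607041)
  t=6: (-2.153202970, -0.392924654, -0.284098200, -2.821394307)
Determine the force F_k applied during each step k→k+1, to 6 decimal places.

F_0 = -6.594282 N
F_1 = -0.366720 N
F_2 = 6.833806 N
F_3 = 14.439462 N
F_4 = -0.940266 N
F_5 = 9.732357 N

step 0→1:
  ẍ = (ẋ'−ẋ)/dt = (-1.628584249−-1.376634385)/0.033484 = -7.524485
  θ̈ = (θ̇'−θ̇)/dt = (-0.358448146−-0.750038349)/0.033484 = 11.694845
  sinθ=-0.066814, cosθ=0.997765
  F = (M+m)·ẍ + m·l·cosθ·θ̈ − m·l·sinθ·θ̇² = -8.858005 + 2.256454 − -0.007268 = -6.594282
step 1→2:
  ẍ = (ẋ'−ẋ)/dt = (-1.631455428−-1.628584249)/0.033484 = -0.085748
  θ̈ = (θ̇'−θ̇)/dt = (-0.405060574−-0.358448146)/0.033484 = -1.392081
  sinθ=-0.091848, cosθ=0.995773
  F = (M+m)·ẍ + m·l·cosθ·θ̈ − m·l·sinθ·θ̇² = -0.100944 + -0.268058 − -0.002282 = -0.366720
step 2→3:
  ẍ = (ẋ'−ẋ)/dt = (-1.349460390−-1.631455428)/0.033484 = 8.421785
  θ̈ = (θ̇'−θ̇)/dt = (-0.941936540−-0.405060574)/0.033484 = -16.033806
  sinθ=-0.103793, cosθ=0.994599
  F = (M+m)·ẍ + m·l·cosθ·θ̈ − m·l·sinθ·θ̇² = 9.914327 + -3.083814 − -0.003293 = 6.833806
step 3→4:
  ẍ = (ẋ'−ẋ)/dt = (-0.767765425−-1.349460390)/0.033484 = 17.372326
  θ̈ = (θ̇'−θ̇)/dt = (-1.993622846−-0.941936540)/0.033484 = -31.408622
  sinθ=-0.117273, cosθ=0.993100
  F = (M+m)·ẍ + m·l·cosθ·θ̈ − m·l·sinθ·θ̇² = 20.451119 + -6.031778 − -0.020121 = 14.439462
step 4→5:
  ẍ = (ẋ'−ẋ)/dt = (-0.790449258−-0.767765425)/0.033484 = -0.677453
  θ̈ = (θ̇'−θ̇)/dt = (-2.038607041−-1.993622846)/0.033484 = -1.343453
  sinθ=-0.148531, cosθ=0.988908
  F = (M+m)·ẍ + m·l·cosθ·θ̈ − m·l·sinθ·θ̇² = -0.797514 + -0.256911 − -0.114158 = -0.940266
step 5→6:
  ẍ = (ẋ'−ẋ)/dt = (-0.392924654−-0.790449258)/0.033484 = 11.872076
  θ̈ = (θ̇'−θ̇)/dt = (-2.821394307−-2.038607041)/0.033484 = -23.377950
  sinθ=-0.214166, cosθ=0.976797
  F = (M+m)·ẍ + m·l·cosθ·θ̈ − m·l·sinθ·θ̇² = 13.976093 + -4.415852 − -0.172116 = 9.732357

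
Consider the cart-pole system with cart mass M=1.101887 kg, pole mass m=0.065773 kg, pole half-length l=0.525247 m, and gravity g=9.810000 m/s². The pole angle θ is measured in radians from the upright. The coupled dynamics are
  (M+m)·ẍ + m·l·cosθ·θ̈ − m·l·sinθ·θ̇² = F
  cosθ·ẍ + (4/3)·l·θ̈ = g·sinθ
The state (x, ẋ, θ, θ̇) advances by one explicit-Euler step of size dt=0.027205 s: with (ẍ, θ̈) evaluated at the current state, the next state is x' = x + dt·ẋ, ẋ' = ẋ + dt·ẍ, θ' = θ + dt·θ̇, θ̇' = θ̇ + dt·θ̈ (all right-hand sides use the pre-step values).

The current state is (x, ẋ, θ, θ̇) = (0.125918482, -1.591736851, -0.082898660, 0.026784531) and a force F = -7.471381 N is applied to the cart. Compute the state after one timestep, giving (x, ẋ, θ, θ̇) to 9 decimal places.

sinθ=-0.082803743, cosθ=0.996565873
temp = (F + m·l·θ̇²·sinθ)/(M+m) = (-7.471381 + -0.000002052)/1.167660 = -6.398594670
θ̈ = (g·sinθ − cosθ·temp)/(l·(4/3 − m·cos²θ/(M+m))) = 8.293245076
ẍ = temp − m·l·θ̈·cosθ/(M+m) = -6.643120836
Euler: x'=0.125918482+0.027205·-1.591736851=0.082615281, ẋ'=-1.591736851+0.027205·-6.643120836=-1.772462953
       θ'=-0.082898660+0.027205·0.026784531=-0.082169987, θ̇'=0.026784531+0.027205·8.293245076=0.252402263

(0.082615281, -1.772462953, -0.082169987, 0.252402263)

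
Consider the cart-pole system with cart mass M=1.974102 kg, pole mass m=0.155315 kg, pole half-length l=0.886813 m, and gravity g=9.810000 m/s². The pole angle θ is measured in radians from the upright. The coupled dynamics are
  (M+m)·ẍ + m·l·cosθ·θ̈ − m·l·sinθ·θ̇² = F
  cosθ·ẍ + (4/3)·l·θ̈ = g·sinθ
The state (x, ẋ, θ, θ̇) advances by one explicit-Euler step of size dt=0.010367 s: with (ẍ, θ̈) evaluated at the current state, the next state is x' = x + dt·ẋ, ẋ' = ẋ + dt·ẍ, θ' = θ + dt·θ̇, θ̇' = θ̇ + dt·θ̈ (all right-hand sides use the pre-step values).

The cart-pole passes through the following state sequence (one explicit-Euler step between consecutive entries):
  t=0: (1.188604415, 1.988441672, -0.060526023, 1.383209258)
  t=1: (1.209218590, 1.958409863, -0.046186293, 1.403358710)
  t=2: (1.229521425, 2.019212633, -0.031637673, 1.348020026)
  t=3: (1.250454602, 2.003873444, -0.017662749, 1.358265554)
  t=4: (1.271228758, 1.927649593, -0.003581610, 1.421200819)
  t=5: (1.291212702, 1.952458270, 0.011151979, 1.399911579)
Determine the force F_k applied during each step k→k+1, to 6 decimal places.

F_0 = -5.885481 N
F_1 = 11.767177 N
F_2 = -3.006751 N
F_3 = -14.816126 N
F_4 = 4.813937 N

step 0→1:
  ẍ = (ẋ'−ẋ)/dt = (1.958409863−1.988441672)/0.010367 = -2.896866
  θ̈ = (θ̇'−θ̇)/dt = (1.403358710−1.383209258)/0.010367 = 1.943615
  sinθ=-0.060489, cosθ=0.998169
  F = (M+m)·ẍ + m·l·cosθ·θ̈ − m·l·sinθ·θ̇² = -6.168636 + 0.267214 − -0.015940 = -5.885481
step 1→2:
  ẍ = (ẋ'−ẋ)/dt = (2.019212633−1.958409863)/0.010367 = 5.865030
  θ̈ = (θ̇'−θ̇)/dt = (1.348020026−1.403358710)/0.010367 = -5.337965
  sinθ=-0.046170, cosθ=0.998934
  F = (M+m)·ẍ + m·l·cosθ·θ̈ − m·l·sinθ·θ̇² = 12.489096 + -0.734443 − -0.012524 = 11.767177
step 2→3:
  ẍ = (ẋ'−ẋ)/dt = (2.003873444−2.019212633)/0.010367 = -1.479617
  θ̈ = (θ̇'−θ̇)/dt = (1.358265554−1.348020026)/0.010367 = 0.988283
  sinθ=-0.031632, cosθ=0.999500
  F = (M+m)·ẍ + m·l·cosθ·θ̈ − m·l·sinθ·θ̇² = -3.150722 + 0.136053 − -0.007917 = -3.006751
step 3→4:
  ẍ = (ẋ'−ẋ)/dt = (1.927649593−2.003873444)/0.010367 = -7.352547
  θ̈ = (θ̇'−θ̇)/dt = (1.421200819−1.358265554)/0.010367 = 6.070731
  sinθ=-0.017662, cosθ=0.999844
  F = (M+m)·ẍ + m·l·cosθ·θ̈ − m·l·sinθ·θ̇² = -15.656638 + 0.836024 − -0.004488 = -14.816126
step 4→5:
  ẍ = (ẋ'−ẋ)/dt = (1.952458270−1.927649593)/0.010367 = 2.393043
  θ̈ = (θ̇'−θ̇)/dt = (1.399911579−1.421200819)/0.010367 = -2.053558
  sinθ=-0.003582, cosθ=0.999994
  F = (M+m)·ẍ + m·l·cosθ·θ̈ − m·l·sinθ·θ̇² = 5.095786 + -0.282846 − -0.000996 = 4.813937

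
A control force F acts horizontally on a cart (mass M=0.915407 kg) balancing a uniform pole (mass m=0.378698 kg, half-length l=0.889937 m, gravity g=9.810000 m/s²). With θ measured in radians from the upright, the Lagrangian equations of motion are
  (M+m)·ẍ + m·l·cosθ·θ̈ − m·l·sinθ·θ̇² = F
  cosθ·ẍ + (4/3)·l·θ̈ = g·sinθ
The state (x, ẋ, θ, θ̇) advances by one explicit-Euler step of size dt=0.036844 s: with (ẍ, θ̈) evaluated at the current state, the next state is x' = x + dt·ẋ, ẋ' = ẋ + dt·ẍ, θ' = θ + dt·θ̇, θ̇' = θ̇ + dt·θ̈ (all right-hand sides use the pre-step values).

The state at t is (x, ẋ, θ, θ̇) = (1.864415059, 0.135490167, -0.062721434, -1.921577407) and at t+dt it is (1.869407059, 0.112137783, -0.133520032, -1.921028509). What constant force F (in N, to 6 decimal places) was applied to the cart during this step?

F = -0.737215 N

ẍ = (ẋ'−ẋ)/dt = (0.112137783−0.135490167)/0.036844 = -0.633818
θ̈ = (θ̇'−θ̇)/dt = (-1.921028509−-1.921577407)/0.036844 = 0.014898
sinθ=-0.062680, cosθ=0.998034
F = (M+m)·ẍ + m·l·cosθ·θ̈ − m·l·sinθ·θ̇² = -0.820227 + 0.005011 − -0.078001 = -0.737215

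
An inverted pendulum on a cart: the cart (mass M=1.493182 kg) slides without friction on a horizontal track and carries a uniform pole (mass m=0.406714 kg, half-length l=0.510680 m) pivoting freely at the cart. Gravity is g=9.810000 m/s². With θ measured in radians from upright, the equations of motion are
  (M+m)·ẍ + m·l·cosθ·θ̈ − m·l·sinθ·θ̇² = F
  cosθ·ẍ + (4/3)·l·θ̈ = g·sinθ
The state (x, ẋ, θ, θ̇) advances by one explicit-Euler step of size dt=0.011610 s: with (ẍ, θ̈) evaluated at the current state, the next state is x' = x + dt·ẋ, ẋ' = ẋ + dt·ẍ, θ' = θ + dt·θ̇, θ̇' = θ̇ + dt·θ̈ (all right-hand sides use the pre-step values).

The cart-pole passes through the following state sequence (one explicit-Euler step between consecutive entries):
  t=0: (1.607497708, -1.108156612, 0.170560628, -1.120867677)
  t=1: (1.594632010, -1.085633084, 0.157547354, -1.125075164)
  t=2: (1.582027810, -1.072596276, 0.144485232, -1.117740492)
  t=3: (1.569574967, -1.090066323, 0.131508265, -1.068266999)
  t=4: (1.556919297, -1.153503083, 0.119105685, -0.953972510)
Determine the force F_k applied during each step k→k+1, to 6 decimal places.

F_0 = 3.567349 N
F_1 = 2.221725 N
F_2 = -2.020365 N
F_3 = -8.385016 N

step 0→1:
  ẍ = (ẋ'−ẋ)/dt = (-1.085633084−-1.108156612)/0.011610 = 1.940011
  θ̈ = (θ̇'−θ̇)/dt = (-1.125075164−-1.120867677)/0.011610 = -0.362402
  sinθ=0.169735, cosθ=0.985490
  F = (M+m)·ẍ + m·l·cosθ·θ̈ − m·l·sinθ·θ̇² = 3.685819 + -0.074179 − 0.044291 = 3.567349
step 1→2:
  ẍ = (ẋ'−ẋ)/dt = (-1.072596276−-1.085633084)/0.011610 = 1.122895
  θ̈ = (θ̇'−θ̇)/dt = (-1.117740492−-1.125075164)/0.011610 = 0.631755
  sinθ=0.156896, cosθ=0.987615
  F = (M+m)·ẍ + m·l·cosθ·θ̈ − m·l·sinθ·θ̇² = 2.133383 + 0.129591 − 0.041249 = 2.221725
step 2→3:
  ẍ = (ẋ'−ẋ)/dt = (-1.090066323−-1.072596276)/0.011610 = -1.504741
  θ̈ = (θ̇'−θ̇)/dt = (-1.068266999−-1.117740492)/0.011610 = 4.261283
  sinθ=0.143983, cosθ=0.989580
  F = (M+m)·ẍ + m·l·cosθ·θ̈ − m·l·sinθ·θ̇² = -2.858852 + 0.875849 − 0.037362 = -2.020365
step 3→4:
  ẍ = (ẋ'−ẋ)/dt = (-1.153503083−-1.090066323)/0.011610 = -5.463976
  θ̈ = (θ̇'−θ̇)/dt = (-0.953972510−-1.068266999)/0.011610 = 9.844487
  sinθ=0.131130, cosθ=0.991365
  F = (M+m)·ẍ + m·l·cosθ·θ̈ − m·l·sinθ·θ̇² = -10.380986 + 2.027051 − 0.031081 = -8.385016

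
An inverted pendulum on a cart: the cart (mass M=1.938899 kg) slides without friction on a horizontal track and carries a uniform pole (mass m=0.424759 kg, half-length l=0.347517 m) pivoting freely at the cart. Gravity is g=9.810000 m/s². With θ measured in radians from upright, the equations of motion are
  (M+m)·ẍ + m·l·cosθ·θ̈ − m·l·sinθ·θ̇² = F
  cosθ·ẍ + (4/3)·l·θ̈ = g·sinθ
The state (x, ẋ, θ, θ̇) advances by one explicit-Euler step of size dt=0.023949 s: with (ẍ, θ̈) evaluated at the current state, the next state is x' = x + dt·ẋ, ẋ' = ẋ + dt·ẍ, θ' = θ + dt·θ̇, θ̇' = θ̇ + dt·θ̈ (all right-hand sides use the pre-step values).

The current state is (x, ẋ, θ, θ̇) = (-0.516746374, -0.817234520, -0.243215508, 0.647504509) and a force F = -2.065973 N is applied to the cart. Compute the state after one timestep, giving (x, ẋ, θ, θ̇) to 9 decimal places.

(-0.536318324, -0.832906909, -0.227708423, 0.558225077)

sinθ=-0.240824737, cosθ=0.970568620
temp = (F + m·l·θ̇²·sinθ)/(M+m) = (-2.065973 + -0.014904085)/2.363658 = -0.880363016
θ̈ = (g·sinθ − cosθ·temp)/(l·(4/3 − m·cos²θ/(M+m))) = -3.727898127
ẍ = temp − m·l·θ̈·cosθ/(M+m) = -0.654406803
Euler: x'=-0.516746374+0.023949·-0.817234520=-0.536318324, ẋ'=-0.817234520+0.023949·-0.654406803=-0.832906909
       θ'=-0.243215508+0.023949·0.647504509=-0.227708423, θ̇'=0.647504509+0.023949·-3.727898127=0.558225077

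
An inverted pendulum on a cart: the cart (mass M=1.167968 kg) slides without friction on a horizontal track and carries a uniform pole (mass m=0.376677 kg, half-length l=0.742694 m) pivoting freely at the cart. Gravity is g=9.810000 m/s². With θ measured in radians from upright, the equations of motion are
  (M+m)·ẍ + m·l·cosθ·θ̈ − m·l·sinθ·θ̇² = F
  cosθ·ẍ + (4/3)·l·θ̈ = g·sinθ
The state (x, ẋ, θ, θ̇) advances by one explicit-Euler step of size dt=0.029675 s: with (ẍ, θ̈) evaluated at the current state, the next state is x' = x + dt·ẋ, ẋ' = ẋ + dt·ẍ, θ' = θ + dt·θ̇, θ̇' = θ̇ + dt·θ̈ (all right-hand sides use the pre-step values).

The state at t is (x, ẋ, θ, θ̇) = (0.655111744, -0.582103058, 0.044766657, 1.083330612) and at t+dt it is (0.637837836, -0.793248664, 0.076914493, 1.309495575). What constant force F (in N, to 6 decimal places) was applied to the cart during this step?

ẍ = (ẋ'−ẋ)/dt = (-0.793248664−-0.582103058)/0.029675 = -7.115269
θ̈ = (θ̇'−θ̇)/dt = (1.309495575−1.083330612)/0.029675 = 7.621397
sinθ=0.044752, cosθ=0.998998
F = (M+m)·ẍ + m·l·cosθ·θ̈ − m·l·sinθ·θ̇² = -10.990565 + 2.129994 − 0.014693 = -8.875264

F = -8.875264 N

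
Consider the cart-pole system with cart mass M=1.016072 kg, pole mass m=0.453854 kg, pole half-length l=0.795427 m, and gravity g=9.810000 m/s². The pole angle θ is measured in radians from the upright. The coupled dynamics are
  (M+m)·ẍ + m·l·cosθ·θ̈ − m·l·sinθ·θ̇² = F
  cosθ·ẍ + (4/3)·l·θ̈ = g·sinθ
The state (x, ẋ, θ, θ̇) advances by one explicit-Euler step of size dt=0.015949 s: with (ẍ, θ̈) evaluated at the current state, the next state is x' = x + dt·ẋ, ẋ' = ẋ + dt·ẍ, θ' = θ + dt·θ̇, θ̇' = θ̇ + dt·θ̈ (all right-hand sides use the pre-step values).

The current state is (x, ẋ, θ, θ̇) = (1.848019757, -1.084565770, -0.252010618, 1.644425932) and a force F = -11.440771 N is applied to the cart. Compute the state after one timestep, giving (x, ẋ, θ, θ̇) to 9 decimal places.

sinθ=-0.249351571, cosθ=0.968413029
temp = (F + m·l·θ̇²·sinθ)/(M+m) = (-11.440771 + -0.243420549)/1.469926 = -7.948829770
θ̈ = (g·sinθ − cosθ·temp)/(l·(4/3 − m·cos²θ/(M+m))) = 6.325385422
ẍ = temp − m·l·θ̈·cosθ/(M+m) = -9.453248187
Euler: x'=1.848019757+0.015949·-1.084565770=1.830722018, ẋ'=-1.084565770+0.015949·-9.453248187=-1.235335625
       θ'=-0.252010618+0.015949·1.644425932=-0.225783669, θ̇'=1.644425932+0.015949·6.325385422=1.745309504

(1.830722018, -1.235335625, -0.225783669, 1.745309504)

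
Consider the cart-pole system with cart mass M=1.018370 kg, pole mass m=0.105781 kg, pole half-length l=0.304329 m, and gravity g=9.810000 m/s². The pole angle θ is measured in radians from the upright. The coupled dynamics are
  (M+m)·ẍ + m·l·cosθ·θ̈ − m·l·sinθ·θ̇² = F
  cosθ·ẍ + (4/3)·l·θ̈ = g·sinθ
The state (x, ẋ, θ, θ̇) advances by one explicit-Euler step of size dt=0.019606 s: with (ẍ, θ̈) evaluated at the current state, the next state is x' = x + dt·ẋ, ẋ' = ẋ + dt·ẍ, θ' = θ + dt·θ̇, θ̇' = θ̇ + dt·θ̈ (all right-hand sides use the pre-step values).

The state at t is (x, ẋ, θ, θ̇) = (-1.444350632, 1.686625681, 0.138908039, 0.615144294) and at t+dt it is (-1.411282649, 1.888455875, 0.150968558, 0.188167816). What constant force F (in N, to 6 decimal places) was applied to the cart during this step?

F = 10.876345 N

ẍ = (ẋ'−ẋ)/dt = (1.888455875−1.686625681)/0.019606 = 10.294308
θ̈ = (θ̇'−θ̇)/dt = (0.188167816−0.615144294)/0.019606 = -21.777847
sinθ=0.138462, cosθ=0.990368
F = (M+m)·ẍ + m·l·cosθ·θ̈ − m·l·sinθ·θ̇² = 11.572356 + -0.694324 − 0.001687 = 10.876345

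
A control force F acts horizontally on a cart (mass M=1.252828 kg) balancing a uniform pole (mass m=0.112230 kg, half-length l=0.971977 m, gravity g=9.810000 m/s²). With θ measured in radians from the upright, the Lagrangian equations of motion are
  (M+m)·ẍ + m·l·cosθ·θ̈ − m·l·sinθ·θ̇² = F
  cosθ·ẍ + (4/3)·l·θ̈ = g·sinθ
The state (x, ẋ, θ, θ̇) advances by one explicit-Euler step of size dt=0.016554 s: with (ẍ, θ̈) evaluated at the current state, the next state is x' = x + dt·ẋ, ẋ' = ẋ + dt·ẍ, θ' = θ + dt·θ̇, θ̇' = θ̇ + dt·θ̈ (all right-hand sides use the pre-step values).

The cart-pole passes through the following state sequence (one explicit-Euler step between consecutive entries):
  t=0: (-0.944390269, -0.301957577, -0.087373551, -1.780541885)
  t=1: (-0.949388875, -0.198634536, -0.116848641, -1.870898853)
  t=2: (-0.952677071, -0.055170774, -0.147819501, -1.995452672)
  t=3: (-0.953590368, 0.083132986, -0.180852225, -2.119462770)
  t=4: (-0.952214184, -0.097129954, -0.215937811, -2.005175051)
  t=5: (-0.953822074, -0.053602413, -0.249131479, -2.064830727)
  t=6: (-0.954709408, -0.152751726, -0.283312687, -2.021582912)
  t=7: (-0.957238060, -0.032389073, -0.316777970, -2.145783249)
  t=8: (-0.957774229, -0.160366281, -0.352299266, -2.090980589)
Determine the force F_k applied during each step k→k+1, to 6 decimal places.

F_0 = 7.957142 N
F_1 = 11.059499 N
F_2 = 10.660357 N
F_3 = -14.035675 N
F_4 = 3.299317 N
F_5 = -7.785081 N
F_6 = 9.264026 N
F_7 = -10.053496 N

step 0→1:
  ẍ = (ẋ'−ẋ)/dt = (-0.198634536−-0.301957577)/0.016554 = 6.241576
  θ̈ = (θ̇'−θ̇)/dt = (-1.870898853−-1.780541885)/0.016554 = -5.458316
  sinθ=-0.087262, cosθ=0.996185
  F = (M+m)·ẍ + m·l·cosθ·θ̈ − m·l·sinθ·θ̇² = 8.520113 + -0.593149 − -0.030178 = 7.957142
step 1→2:
  ẍ = (ẋ'−ẋ)/dt = (-0.055170774−-0.198634536)/0.016554 = 8.666411
  θ̈ = (θ̇'−θ̇)/dt = (-1.995452672−-1.870898853)/0.016554 = -7.524092
  sinθ=-0.116583, cosθ=0.993181
  F = (M+m)·ẍ + m·l·cosθ·θ̈ − m·l·sinθ·θ̇² = 11.830153 + -0.815169 − -0.044514 = 11.059499
step 2→3:
  ẍ = (ẋ'−ẋ)/dt = (0.083132986−-0.055170774)/0.016554 = 8.354703
  θ̈ = (θ̇'−θ̇)/dt = (-2.119462770−-1.995452672)/0.016554 = -7.491247
  sinθ=-0.147282, cosθ=0.989095
  F = (M+m)·ẍ + m·l·cosθ·θ̈ − m·l·sinθ·θ̇² = 11.404655 + -0.808271 − -0.063973 = 10.660357
step 3→4:
  ẍ = (ẋ'−ẋ)/dt = (-0.097129954−0.083132986)/0.016554 = -10.889389
  θ̈ = (θ̇'−θ̇)/dt = (-2.005175051−-2.119462770)/0.016554 = 6.903934
  sinθ=-0.179868, cosθ=0.983691
  F = (M+m)·ẍ + m·l·cosθ·θ̈ − m·l·sinθ·θ̇² = -14.864647 + 0.740833 − -0.088139 = -14.035675
step 4→5:
  ẍ = (ẋ'−ẋ)/dt = (-0.053602413−-0.097129954)/0.016554 = 2.629427
  θ̈ = (θ̇'−θ̇)/dt = (-2.064830727−-2.005175051)/0.016554 = -3.603702
  sinθ=-0.214264, cosθ=0.976776
  F = (M+m)·ẍ + m·l·cosθ·θ̈ − m·l·sinθ·θ̇² = 3.589321 + -0.383980 − -0.093976 = 3.299317
step 5→6:
  ẍ = (ẋ'−ẋ)/dt = (-0.152751726−-0.053602413)/0.016554 = -5.989447
  θ̈ = (θ̇'−θ̇)/dt = (-2.021582912−-2.064830727)/0.016554 = 2.612530
  sinθ=-0.246562, cosθ=0.969127
  F = (M+m)·ẍ + m·l·cosθ·θ̈ − m·l·sinθ·θ̇² = -8.175943 + 0.276189 − -0.114673 = -7.785081
step 6→7:
  ẍ = (ẋ'−ẋ)/dt = (-0.032389073−-0.152751726)/0.016554 = 7.270911
  θ̈ = (θ̇'−θ̇)/dt = (-2.145783249−-2.021582912)/0.016554 = -7.502739
  sinθ=-0.279538, cosθ=0.960135
  F = (M+m)·ẍ + m·l·cosθ·θ̈ − m·l·sinθ·θ̇² = 9.925215 + -0.785809 − -0.124620 = 9.264026
step 7→8:
  ẍ = (ẋ'−ẋ)/dt = (-0.160366281−-0.032389073)/0.016554 = -7.730893
  θ̈ = (θ̇'−θ̇)/dt = (-2.090980589−-2.145783249)/0.016554 = 3.310539
  sinθ=-0.311506, cosθ=0.950244
  F = (M+m)·ẍ + m·l·cosθ·θ̈ − m·l·sinθ·θ̇² = -10.553118 + 0.343162 − -0.156460 = -10.053496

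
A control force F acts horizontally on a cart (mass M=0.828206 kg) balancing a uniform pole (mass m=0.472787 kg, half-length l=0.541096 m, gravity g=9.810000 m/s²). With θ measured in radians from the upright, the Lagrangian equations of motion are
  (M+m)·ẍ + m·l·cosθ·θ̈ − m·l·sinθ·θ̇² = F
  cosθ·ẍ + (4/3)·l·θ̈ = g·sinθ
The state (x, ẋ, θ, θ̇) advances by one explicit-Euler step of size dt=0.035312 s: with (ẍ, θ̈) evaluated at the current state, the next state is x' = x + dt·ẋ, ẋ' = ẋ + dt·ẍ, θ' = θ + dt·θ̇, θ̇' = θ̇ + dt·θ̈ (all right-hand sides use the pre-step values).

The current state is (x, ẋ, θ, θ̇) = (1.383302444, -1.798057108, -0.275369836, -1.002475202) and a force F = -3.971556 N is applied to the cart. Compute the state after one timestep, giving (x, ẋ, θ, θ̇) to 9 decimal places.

(1.319809451, -1.911741474, -0.310769240, -0.981391315)

sinθ=-0.271902858, cosθ=0.962324704
temp = (F + m·l·θ̇²·sinθ)/(M+m) = (-3.971556 + -0.069903818)/1.300993 = -3.106442401
θ̈ = (g·sinθ − cosθ·temp)/(l·(4/3 − m·cos²θ/(M+m))) = 0.597074282
ẍ = temp − m·l·θ̈·cosθ/(M+m) = -3.219425866
Euler: x'=1.383302444+0.035312·-1.798057108=1.319809451, ẋ'=-1.798057108+0.035312·-3.219425866=-1.911741474
       θ'=-0.275369836+0.035312·-1.002475202=-0.310769240, θ̇'=-1.002475202+0.035312·0.597074282=-0.981391315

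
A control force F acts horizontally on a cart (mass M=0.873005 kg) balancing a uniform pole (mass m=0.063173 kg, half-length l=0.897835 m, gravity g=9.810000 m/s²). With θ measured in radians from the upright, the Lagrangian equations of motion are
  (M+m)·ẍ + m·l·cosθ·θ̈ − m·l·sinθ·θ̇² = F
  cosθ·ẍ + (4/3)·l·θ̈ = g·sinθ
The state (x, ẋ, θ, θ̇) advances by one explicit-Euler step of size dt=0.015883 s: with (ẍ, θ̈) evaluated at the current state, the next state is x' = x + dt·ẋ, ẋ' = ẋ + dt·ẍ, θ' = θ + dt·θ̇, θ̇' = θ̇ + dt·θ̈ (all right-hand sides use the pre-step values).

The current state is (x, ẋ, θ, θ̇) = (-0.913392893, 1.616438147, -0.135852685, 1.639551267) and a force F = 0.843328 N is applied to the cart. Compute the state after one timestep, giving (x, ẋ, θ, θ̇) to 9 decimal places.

sinθ=-0.135435189, cosθ=0.990786208
temp = (F + m·l·θ̇²·sinθ)/(M+m) = (0.843328 + -0.020649501)/0.936178 = 0.878762906
θ̈ = (g·sinθ − cosθ·temp)/(l·(4/3 − m·cos²θ/(M+m))) = -1.933201435
ẍ = temp − m·l·θ̈·cosθ/(M+m) = 0.994807967
Euler: x'=-0.913392893+0.015883·1.616438147=-0.887719006, ẋ'=1.616438147+0.015883·0.994807967=1.632238682
       θ'=-0.135852685+0.015883·1.639551267=-0.109811692, θ̇'=1.639551267+0.015883·-1.933201435=1.608846229

(-0.887719006, 1.632238682, -0.109811692, 1.608846229)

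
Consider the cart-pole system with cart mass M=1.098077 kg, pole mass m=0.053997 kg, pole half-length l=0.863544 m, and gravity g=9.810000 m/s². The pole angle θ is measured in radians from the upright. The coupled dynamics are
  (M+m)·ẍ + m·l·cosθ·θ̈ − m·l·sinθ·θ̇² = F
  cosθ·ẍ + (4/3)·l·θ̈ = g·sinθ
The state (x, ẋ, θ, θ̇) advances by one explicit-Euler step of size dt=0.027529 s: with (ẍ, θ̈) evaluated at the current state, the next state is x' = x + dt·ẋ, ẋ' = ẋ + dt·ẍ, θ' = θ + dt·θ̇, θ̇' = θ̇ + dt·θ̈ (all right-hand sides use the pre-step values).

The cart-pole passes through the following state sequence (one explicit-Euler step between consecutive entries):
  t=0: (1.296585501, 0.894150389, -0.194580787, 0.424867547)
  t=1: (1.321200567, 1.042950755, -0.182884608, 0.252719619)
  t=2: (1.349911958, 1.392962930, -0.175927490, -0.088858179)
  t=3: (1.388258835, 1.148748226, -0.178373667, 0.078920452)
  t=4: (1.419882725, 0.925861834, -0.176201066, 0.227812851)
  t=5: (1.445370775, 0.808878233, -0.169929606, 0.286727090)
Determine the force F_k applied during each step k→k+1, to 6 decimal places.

F_0 = 5.942761 N
F_1 = 14.079447 N
F_2 = -9.940393 N
F_3 = -9.079432 N
F_4 = -4.797033 N

step 0→1:
  ẍ = (ẋ'−ẋ)/dt = (1.042950755−0.894150389)/0.027529 = 5.405222
  θ̈ = (θ̇'−θ̇)/dt = (0.252719619−0.424867547)/0.027529 = -6.253330
  sinθ=-0.193355, cosθ=0.981129
  F = (M+m)·ẍ + m·l·cosθ·θ̈ − m·l·sinθ·θ̇² = 6.227216 + -0.286083 − -0.001627 = 5.942761
step 1→2:
  ẍ = (ẋ'−ẋ)/dt = (1.392962930−1.042950755)/0.027529 = 12.714308
  θ̈ = (θ̇'−θ̇)/dt = (-0.088858179−0.252719619)/0.027529 = -12.407926
  sinθ=-0.181867, cosθ=0.983323
  F = (M+m)·ẍ + m·l·cosθ·θ̈ − m·l·sinθ·θ̇² = 14.647823 + -0.568918 − -0.000542 = 14.079447
step 2→3:
  ẍ = (ẋ'−ẋ)/dt = (1.148748226−1.392962930)/0.027529 = -8.871180
  θ̈ = (θ̇'−θ̇)/dt = (0.078920452−-0.088858179)/0.027529 = 6.094614
  sinθ=-0.175021, cosθ=0.984565
  F = (M+m)·ẍ + m·l·cosθ·θ̈ − m·l·sinθ·θ̇² = -10.220255 + 0.279798 − -0.000064 = -9.940393
step 3→4:
  ẍ = (ẋ'−ẋ)/dt = (0.925861834−1.148748226)/0.027529 = -8.096422
  θ̈ = (θ̇'−θ̇)/dt = (0.227812851−0.078920452)/0.027529 = 5.408565
  sinθ=-0.177429, cosθ=0.984134
  F = (M+m)·ẍ + m·l·cosθ·θ̈ − m·l·sinθ·θ̇² = -9.327677 + 0.248193 − -0.000052 = -9.079432
step 4→5:
  ẍ = (ẋ'−ẋ)/dt = (0.808878233−0.925861834)/0.027529 = -4.249468
  θ̈ = (θ̇'−θ̇)/dt = (0.286727090−0.227812851)/0.027529 = 2.140079
  sinθ=-0.175291, cosθ=0.984517
  F = (M+m)·ẍ + m·l·cosθ·θ̈ − m·l·sinθ·θ̇² = -4.895701 + 0.098244 − -0.000424 = -4.797033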